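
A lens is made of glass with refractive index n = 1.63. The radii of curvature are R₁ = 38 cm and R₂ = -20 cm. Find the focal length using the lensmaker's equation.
1/f = (n − 1)(1/R₁ − 1/R₂) → f = 20.8 cm (converging lens)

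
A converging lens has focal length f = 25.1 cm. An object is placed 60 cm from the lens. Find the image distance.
1/di = 1/f − 1/do → di = 43.15 cm (real image)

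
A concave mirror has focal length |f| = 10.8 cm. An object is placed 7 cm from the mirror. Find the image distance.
f = +10.8 cm (concave); 1/di = 1/f − 1/do → di = -19.89 cm (virtual image, behind mirror)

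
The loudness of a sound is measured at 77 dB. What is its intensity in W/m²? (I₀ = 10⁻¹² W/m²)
I = I₀·10^(β/10) = 5.01 × 10⁻⁵ W/m²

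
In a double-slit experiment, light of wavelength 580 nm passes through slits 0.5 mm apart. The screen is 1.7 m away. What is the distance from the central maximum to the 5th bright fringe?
y = mλL/d = 9.86 mm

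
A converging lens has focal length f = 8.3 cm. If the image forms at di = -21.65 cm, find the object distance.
1/do = 1/f − 1/di → do = 6 cm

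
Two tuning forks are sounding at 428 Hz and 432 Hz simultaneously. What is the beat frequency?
4 Hz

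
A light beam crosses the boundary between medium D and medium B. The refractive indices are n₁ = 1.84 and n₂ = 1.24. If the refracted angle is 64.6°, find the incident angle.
sin θ₁ = (n₂/n₁)·sin θ₂ → θ₁ = 37.5°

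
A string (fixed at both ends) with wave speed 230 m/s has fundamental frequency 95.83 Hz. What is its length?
L = v/(2f₁) = 1.2 m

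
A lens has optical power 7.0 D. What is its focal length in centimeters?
f = 1/P = 14.29 cm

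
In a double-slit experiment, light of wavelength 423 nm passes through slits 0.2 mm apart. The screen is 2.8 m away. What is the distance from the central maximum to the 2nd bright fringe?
y = mλL/d = 11.84 mm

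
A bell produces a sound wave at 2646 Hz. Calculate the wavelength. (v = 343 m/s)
λ = v/f = 0.1296 m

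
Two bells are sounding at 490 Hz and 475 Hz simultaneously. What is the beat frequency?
15 Hz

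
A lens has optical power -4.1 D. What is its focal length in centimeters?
f = 1/P = -24.39 cm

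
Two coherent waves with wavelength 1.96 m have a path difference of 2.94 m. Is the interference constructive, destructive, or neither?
destructive — path difference = 1.5λ, an odd multiple of λ/2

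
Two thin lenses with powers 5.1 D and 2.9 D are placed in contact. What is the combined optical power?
P_total = P₁ + P₂ = 8.0 D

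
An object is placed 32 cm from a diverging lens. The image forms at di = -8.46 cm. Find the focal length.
1/f = 1/do + 1/di → f = -11.5 cm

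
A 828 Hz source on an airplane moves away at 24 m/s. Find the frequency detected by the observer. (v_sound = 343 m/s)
f_obs = f·v/(v + v_s) = 773.9 Hz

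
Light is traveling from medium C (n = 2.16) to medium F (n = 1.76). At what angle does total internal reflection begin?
θc = arcsin(n₂/n₁) = 54.57°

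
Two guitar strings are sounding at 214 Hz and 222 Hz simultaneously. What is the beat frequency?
8 Hz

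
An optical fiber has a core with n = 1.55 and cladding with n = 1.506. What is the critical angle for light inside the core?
θc = arcsin(n_cladding/n_core) = 76.32°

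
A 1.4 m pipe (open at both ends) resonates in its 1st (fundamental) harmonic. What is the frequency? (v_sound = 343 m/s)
fₙ = nv/(2L) = 122.5 Hz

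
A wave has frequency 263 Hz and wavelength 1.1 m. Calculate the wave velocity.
v = fλ = 289.3 m/s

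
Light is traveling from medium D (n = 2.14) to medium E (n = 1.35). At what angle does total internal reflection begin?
θc = arcsin(n₂/n₁) = 39.11°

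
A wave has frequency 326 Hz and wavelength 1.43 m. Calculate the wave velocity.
v = fλ = 466.2 m/s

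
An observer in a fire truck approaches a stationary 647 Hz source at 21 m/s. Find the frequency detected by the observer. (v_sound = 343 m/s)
f_obs = f·(v + v_o)/v = 686.6 Hz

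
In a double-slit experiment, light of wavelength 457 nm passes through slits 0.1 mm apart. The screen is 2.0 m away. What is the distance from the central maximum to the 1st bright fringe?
y = mλL/d = 9.14 mm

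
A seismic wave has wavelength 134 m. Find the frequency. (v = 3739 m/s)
f = v/λ = 27.9 Hz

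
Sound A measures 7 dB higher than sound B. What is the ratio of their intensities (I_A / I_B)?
I_A/I_B = 10^(Δβ/10) = 5.012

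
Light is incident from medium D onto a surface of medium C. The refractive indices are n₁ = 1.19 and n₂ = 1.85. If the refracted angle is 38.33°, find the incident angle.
sin θ₁ = (n₂/n₁)·sin θ₂ → θ₁ = 74.61°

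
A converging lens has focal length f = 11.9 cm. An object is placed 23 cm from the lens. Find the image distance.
1/di = 1/f − 1/do → di = 24.66 cm (real image)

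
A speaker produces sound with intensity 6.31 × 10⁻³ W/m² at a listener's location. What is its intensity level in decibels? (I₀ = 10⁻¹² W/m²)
β = 10·log₁₀(I/I₀) = 98 dB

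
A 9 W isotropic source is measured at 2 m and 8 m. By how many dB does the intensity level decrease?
Δβ = 20·log₁₀(r₂/r₁) = 12.04 dB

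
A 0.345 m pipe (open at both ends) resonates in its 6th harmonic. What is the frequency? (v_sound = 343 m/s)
fₙ = nv/(2L) = 2983 Hz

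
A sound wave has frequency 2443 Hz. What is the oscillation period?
T = 1/f = 4.093 × 10⁻⁴ s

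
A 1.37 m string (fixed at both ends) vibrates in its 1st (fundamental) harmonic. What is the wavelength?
λₙ = 2L/n = 2.74 m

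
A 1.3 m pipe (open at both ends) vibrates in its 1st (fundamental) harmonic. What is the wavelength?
λₙ = 2L/n = 2.6 m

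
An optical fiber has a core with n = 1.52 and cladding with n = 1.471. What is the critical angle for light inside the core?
θc = arcsin(n_cladding/n_core) = 75.41°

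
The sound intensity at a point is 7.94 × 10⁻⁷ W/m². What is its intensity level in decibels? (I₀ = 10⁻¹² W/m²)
β = 10·log₁₀(I/I₀) = 59 dB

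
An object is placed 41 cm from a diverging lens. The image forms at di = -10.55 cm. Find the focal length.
1/f = 1/do + 1/di → f = -14.21 cm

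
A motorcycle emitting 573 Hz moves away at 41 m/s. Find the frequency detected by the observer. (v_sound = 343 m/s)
f_obs = f·v/(v + v_s) = 511.8 Hz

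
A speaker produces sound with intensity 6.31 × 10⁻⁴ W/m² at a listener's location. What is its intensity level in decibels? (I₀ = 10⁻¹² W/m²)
β = 10·log₁₀(I/I₀) = 88 dB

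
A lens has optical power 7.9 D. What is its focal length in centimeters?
f = 1/P = 12.66 cm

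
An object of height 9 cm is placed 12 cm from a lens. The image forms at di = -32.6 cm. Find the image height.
hi = (-di/do) × ho = 24.45 cm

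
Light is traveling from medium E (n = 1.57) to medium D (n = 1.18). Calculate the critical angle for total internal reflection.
θc = arcsin(n₂/n₁) = 48.73°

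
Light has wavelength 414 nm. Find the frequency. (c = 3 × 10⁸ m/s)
f = c/λ = 7.246 × 10¹⁴ Hz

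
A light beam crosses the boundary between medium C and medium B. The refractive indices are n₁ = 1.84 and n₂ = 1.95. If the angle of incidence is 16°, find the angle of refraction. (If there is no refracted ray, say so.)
sin θ₂ = (n₁/n₂)·sin θ₁ = 0.2601 → θ₂ = 15.08°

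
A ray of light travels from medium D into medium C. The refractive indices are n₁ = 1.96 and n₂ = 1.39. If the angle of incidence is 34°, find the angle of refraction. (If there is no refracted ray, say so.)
sin θ₂ = (n₁/n₂)·sin θ₁ = 0.7885 → θ₂ = 52.05°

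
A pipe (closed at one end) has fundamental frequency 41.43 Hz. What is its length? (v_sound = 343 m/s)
L = v/(4f₁) = 2.07 m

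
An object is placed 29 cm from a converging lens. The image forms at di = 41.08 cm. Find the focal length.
1/f = 1/do + 1/di → f = 17 cm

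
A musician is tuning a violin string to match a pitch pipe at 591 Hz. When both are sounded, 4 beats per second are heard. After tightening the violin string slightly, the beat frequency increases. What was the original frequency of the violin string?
595 Hz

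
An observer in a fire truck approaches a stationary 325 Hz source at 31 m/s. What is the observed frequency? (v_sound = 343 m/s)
f_obs = f·(v + v_o)/v = 354.4 Hz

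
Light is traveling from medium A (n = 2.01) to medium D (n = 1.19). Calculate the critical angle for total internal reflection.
θc = arcsin(n₂/n₁) = 36.3°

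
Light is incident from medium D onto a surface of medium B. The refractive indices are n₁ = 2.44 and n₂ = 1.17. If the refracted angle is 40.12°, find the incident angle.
sin θ₁ = (n₂/n₁)·sin θ₂ → θ₁ = 18°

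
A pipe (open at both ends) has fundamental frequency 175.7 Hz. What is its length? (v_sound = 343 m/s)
L = v/(2f₁) = 0.9761 m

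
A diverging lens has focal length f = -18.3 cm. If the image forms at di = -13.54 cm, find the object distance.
1/do = 1/f − 1/di → do = 52.06 cm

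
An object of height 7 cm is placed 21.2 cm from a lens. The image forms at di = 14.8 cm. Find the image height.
hi = (-di/do) × ho = -4.887 cm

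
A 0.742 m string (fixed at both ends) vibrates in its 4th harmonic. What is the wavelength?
λₙ = 2L/n = 0.371 m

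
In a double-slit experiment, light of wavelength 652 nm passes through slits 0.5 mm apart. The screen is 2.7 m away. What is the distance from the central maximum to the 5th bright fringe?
y = mλL/d = 17.6 mm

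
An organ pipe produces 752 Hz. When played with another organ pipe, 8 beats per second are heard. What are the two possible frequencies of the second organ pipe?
f₂ = 752 ± 8 Hz → 760 Hz or 744 Hz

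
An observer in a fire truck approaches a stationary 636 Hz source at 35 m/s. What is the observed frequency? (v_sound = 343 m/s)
f_obs = f·(v + v_o)/v = 700.9 Hz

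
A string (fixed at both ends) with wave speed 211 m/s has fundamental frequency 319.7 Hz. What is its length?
L = v/(2f₁) = 0.33 m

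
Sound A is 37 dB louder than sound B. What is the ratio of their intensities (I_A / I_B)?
I_A/I_B = 10^(Δβ/10) = 5012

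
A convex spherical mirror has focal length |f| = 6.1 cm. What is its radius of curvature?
R = 2|f| = 12.2 cm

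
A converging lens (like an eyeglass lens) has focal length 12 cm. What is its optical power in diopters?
P = 1/f = 8.333 D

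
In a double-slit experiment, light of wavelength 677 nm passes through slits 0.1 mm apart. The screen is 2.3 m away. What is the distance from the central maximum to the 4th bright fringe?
y = mλL/d = 62.28 mm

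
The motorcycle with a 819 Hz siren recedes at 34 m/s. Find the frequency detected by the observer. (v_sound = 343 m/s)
f_obs = f·v/(v + v_s) = 745.1 Hz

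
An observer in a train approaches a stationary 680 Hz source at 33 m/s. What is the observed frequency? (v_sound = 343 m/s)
f_obs = f·(v + v_o)/v = 745.4 Hz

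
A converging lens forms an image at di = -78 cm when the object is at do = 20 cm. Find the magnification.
M = −di/do = 3.9 (upright image)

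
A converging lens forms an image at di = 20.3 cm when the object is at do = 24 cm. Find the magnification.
M = −di/do = -0.8458 (inverted image)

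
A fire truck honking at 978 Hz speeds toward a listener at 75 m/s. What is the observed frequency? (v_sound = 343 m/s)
f_obs = f·v/(v − v_s) = 1252 Hz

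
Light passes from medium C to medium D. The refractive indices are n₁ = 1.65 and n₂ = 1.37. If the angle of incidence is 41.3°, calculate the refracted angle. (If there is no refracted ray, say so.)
sin θ₂ = (n₁/n₂)·sin θ₁ = 0.7949 → θ₂ = 52.65°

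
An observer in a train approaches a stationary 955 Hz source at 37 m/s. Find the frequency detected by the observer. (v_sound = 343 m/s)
f_obs = f·(v + v_o)/v = 1058 Hz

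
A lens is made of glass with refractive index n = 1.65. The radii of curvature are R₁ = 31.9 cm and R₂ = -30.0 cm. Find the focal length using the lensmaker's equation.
1/f = (n − 1)(1/R₁ − 1/R₂) → f = 23.79 cm (converging lens)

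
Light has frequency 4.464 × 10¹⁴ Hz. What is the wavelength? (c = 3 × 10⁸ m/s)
λ = c/f = 672 nm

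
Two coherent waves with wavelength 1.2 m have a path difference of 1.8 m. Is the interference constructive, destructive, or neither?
destructive — path difference = 1.5λ, an odd multiple of λ/2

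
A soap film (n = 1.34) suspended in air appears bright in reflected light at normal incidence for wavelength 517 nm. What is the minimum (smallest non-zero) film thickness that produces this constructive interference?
2nt = (m − ½)λ with m = 1 → t = (m − ½)λ/(2n) = 96.46 nm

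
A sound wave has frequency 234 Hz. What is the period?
T = 1/f = 0.004274 s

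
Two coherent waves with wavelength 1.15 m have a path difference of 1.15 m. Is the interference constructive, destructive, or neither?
constructive — path difference = 1λ, a whole number of wavelengths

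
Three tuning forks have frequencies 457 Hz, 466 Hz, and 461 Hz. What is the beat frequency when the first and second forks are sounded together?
9 Hz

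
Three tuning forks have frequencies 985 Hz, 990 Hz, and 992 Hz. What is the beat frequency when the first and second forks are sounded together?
5 Hz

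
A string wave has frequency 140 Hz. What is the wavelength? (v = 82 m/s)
λ = v/f = 0.5857 m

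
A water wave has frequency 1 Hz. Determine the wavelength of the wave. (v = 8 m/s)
λ = v/f = 8 m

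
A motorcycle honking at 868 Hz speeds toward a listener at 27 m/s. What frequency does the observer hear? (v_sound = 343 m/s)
f_obs = f·v/(v − v_s) = 942.2 Hz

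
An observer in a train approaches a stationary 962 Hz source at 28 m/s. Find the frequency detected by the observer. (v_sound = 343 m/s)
f_obs = f·(v + v_o)/v = 1041 Hz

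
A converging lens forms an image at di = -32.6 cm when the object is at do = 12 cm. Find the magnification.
M = −di/do = 2.717 (upright image)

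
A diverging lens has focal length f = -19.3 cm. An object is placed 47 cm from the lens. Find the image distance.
1/di = 1/f − 1/do → di = -13.68 cm (virtual image)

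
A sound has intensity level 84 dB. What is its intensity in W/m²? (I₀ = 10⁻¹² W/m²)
I = I₀·10^(β/10) = 2.51 × 10⁻⁴ W/m²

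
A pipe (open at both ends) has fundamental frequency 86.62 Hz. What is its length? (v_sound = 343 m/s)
L = v/(2f₁) = 1.98 m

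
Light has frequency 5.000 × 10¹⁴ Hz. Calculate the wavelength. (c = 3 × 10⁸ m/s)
λ = c/f = 600 nm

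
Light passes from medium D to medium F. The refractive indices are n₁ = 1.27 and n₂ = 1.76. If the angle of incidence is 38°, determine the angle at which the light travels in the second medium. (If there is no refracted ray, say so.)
sin θ₂ = (n₁/n₂)·sin θ₁ = 0.4443 → θ₂ = 26.38°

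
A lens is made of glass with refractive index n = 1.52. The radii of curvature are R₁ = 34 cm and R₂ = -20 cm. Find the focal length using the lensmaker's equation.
1/f = (n − 1)(1/R₁ − 1/R₂) → f = 24.22 cm (converging lens)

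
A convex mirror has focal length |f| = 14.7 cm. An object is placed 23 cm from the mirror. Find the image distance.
f = −14.7 cm (convex); 1/di = 1/f − 1/do → di = -8.968 cm (virtual image, behind mirror)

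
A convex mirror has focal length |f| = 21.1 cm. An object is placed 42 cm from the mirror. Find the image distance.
f = −21.1 cm (convex); 1/di = 1/f − 1/do → di = -14.04 cm (virtual image, behind mirror)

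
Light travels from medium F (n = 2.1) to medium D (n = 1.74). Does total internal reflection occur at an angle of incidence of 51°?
θc = arcsin(n₂/n₁) = 55.95°; 51° < θc, so no — the ray refracts.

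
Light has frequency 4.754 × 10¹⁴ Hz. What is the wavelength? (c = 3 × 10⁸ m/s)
λ = c/f = 631 nm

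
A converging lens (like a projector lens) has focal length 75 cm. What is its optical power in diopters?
P = 1/f = 1.333 D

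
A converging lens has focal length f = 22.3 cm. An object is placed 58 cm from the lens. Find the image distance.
1/di = 1/f − 1/do → di = 36.23 cm (real image)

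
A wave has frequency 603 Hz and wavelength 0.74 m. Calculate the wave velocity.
v = fλ = 446.2 m/s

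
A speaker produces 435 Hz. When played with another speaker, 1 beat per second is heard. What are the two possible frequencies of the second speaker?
f₂ = 435 ± 1 Hz → 436 Hz or 434 Hz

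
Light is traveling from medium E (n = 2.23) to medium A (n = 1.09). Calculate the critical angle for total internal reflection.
θc = arcsin(n₂/n₁) = 29.26°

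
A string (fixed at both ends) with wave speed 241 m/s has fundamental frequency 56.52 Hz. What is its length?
L = v/(2f₁) = 2.132 m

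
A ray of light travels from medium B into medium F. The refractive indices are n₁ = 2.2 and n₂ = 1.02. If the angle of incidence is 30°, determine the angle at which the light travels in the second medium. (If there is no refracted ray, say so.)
sin θ₂ = (n₁/n₂)·sin θ₁ = 1.078 > 1, so there is no refracted ray — the light undergoes total internal reflection.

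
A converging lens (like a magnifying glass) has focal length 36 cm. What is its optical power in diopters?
P = 1/f = 2.778 D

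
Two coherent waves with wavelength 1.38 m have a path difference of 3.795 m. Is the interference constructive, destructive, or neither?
neither (partial) — path difference = 2.75λ, neither a whole number of wavelengths nor an odd multiple of λ/2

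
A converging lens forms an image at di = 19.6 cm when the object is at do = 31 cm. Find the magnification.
M = −di/do = -0.6323 (inverted image)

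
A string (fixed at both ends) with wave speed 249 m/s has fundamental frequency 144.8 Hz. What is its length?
L = v/(2f₁) = 0.8598 m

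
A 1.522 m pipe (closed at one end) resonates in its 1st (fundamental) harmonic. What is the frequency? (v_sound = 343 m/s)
fₙ = nv/(4L) = 56.34 Hz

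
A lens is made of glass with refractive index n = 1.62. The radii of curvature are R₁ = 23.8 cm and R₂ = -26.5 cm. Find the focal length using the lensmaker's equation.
1/f = (n − 1)(1/R₁ − 1/R₂) → f = 20.22 cm (converging lens)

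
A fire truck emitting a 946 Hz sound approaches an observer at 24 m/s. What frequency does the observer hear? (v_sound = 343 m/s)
f_obs = f·v/(v − v_s) = 1017 Hz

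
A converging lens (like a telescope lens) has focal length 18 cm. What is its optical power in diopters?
P = 1/f = 5.556 D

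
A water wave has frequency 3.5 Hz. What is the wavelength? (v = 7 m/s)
λ = v/f = 2 m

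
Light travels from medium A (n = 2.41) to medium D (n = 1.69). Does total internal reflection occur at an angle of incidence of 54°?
θc = arcsin(n₂/n₁) = 44.53°; 54° > θc, so yes — total internal reflection.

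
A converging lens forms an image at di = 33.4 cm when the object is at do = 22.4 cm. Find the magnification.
M = −di/do = -1.491 (inverted image)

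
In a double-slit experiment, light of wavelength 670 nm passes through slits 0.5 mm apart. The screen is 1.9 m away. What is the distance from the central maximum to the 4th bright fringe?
y = mλL/d = 10.18 mm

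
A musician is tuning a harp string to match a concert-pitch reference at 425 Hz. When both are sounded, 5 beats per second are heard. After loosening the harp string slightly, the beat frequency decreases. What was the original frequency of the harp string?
430 Hz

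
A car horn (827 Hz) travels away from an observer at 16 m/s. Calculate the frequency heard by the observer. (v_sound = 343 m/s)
f_obs = f·v/(v + v_s) = 790.1 Hz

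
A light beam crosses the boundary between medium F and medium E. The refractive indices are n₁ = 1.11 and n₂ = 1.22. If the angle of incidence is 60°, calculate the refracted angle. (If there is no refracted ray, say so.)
sin θ₂ = (n₁/n₂)·sin θ₁ = 0.7879 → θ₂ = 51.99°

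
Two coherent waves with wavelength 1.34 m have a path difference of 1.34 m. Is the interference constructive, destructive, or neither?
constructive — path difference = 1λ, a whole number of wavelengths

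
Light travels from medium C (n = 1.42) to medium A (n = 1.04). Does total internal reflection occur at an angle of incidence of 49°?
θc = arcsin(n₂/n₁) = 47.09°; 49° > θc, so yes — total internal reflection.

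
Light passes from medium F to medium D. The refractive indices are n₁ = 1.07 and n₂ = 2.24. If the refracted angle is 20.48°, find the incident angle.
sin θ₁ = (n₂/n₁)·sin θ₂ → θ₁ = 47.09°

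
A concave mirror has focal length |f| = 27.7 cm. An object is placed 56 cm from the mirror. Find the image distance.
f = +27.7 cm (concave); 1/di = 1/f − 1/do → di = 54.81 cm (real image, in front of mirror)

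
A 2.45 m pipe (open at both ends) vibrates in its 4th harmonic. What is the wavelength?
λₙ = 2L/n = 1.225 m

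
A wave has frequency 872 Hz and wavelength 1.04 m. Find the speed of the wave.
v = fλ = 906.9 m/s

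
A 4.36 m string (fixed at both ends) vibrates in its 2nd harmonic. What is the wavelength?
λₙ = 2L/n = 4.36 m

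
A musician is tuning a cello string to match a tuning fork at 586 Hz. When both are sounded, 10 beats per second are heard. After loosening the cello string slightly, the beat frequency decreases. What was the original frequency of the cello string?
596 Hz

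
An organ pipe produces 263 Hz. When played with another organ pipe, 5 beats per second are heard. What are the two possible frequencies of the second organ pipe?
f₂ = 263 ± 5 Hz → 268 Hz or 258 Hz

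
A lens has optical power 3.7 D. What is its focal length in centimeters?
f = 1/P = 27.03 cm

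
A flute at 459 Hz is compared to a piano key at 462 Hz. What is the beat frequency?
3 Hz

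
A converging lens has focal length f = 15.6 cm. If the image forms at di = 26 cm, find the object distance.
1/do = 1/f − 1/di → do = 39 cm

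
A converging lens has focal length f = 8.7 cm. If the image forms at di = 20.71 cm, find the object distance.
1/do = 1/f − 1/di → do = 15 cm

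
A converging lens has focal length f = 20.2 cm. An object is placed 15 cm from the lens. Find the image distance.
1/di = 1/f − 1/do → di = -58.27 cm (virtual image)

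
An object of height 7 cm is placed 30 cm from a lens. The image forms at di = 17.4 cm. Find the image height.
hi = (-di/do) × ho = -4.06 cm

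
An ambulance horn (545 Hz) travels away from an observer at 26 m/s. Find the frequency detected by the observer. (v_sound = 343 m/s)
f_obs = f·v/(v + v_s) = 506.6 Hz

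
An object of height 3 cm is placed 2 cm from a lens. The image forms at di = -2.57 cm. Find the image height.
hi = (-di/do) × ho = 3.855 cm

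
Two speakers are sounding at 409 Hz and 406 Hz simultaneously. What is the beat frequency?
3 Hz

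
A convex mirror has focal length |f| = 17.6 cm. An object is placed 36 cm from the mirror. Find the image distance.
f = −17.6 cm (convex); 1/di = 1/f − 1/do → di = -11.82 cm (virtual image, behind mirror)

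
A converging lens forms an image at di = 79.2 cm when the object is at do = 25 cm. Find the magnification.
M = −di/do = -3.168 (inverted image)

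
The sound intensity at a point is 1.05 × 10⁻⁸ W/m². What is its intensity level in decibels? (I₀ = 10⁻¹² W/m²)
β = 10·log₁₀(I/I₀) = 40.21 dB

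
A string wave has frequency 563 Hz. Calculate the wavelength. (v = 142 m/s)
λ = v/f = 0.2522 m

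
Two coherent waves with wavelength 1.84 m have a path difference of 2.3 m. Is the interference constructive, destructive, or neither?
neither (partial) — path difference = 1.25λ, neither a whole number of wavelengths nor an odd multiple of λ/2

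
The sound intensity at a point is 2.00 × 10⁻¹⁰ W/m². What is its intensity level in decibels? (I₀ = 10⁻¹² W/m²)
β = 10·log₁₀(I/I₀) = 23.01 dB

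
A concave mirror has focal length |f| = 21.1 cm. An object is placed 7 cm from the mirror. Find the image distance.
f = +21.1 cm (concave); 1/di = 1/f − 1/do → di = -10.48 cm (virtual image, behind mirror)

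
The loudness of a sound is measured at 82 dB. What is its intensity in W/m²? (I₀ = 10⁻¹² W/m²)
I = I₀·10^(β/10) = 1.58 × 10⁻⁴ W/m²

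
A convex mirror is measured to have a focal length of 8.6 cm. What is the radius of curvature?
R = 2|f| = 17.2 cm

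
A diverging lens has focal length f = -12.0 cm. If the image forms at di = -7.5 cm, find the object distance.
1/do = 1/f − 1/di → do = 20 cm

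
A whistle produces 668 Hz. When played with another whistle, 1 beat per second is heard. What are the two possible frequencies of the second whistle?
f₂ = 668 ± 1 Hz → 669 Hz or 667 Hz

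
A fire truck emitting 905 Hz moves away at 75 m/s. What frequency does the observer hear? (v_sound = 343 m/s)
f_obs = f·v/(v + v_s) = 742.6 Hz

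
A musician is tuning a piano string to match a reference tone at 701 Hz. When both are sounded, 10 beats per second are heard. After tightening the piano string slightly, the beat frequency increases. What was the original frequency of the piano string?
711 Hz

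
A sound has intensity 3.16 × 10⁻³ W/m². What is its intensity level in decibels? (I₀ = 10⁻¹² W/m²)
β = 10·log₁₀(I/I₀) = 95 dB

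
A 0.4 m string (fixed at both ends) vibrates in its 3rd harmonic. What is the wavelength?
λₙ = 2L/n = 0.2667 m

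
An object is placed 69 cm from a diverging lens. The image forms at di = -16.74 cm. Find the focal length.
1/f = 1/do + 1/di → f = -22.1 cm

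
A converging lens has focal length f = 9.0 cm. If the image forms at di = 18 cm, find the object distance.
1/do = 1/f − 1/di → do = 18 cm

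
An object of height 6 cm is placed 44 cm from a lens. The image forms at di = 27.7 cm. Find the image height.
hi = (-di/do) × ho = -3.777 cm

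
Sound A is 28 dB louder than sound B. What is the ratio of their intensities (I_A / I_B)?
I_A/I_B = 10^(Δβ/10) = 631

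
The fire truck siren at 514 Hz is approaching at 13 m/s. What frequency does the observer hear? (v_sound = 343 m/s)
f_obs = f·v/(v − v_s) = 534.2 Hz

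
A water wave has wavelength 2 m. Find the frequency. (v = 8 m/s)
f = v/λ = 4 Hz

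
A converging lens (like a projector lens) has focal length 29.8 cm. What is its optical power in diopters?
P = 1/f = 3.356 D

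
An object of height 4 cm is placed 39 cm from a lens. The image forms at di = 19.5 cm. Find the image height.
hi = (-di/do) × ho = -2 cm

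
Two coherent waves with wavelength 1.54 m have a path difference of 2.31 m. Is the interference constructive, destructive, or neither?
destructive — path difference = 1.5λ, an odd multiple of λ/2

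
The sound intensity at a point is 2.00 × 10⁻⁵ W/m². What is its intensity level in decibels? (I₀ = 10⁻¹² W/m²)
β = 10·log₁₀(I/I₀) = 73.01 dB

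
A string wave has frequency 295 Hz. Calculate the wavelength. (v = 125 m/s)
λ = v/f = 0.4237 m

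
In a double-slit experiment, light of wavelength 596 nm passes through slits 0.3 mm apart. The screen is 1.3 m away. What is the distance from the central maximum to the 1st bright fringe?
y = mλL/d = 2.583 mm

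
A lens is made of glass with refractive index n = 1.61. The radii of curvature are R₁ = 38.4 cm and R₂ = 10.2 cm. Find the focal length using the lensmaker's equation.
1/f = (n − 1)(1/R₁ − 1/R₂) → f = -22.77 cm (diverging lens)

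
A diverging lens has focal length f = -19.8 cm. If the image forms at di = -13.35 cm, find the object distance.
1/do = 1/f − 1/di → do = 40.98 cm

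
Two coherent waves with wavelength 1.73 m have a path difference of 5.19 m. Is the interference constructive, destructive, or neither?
constructive — path difference = 3λ, a whole number of wavelengths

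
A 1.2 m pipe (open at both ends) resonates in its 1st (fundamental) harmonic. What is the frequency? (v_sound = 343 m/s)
fₙ = nv/(2L) = 142.9 Hz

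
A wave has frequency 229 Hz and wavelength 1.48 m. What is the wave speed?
v = fλ = 338.9 m/s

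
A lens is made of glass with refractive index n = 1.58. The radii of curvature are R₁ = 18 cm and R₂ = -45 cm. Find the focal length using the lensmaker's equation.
1/f = (n − 1)(1/R₁ − 1/R₂) → f = 22.17 cm (converging lens)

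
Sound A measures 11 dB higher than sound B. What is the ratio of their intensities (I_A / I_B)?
I_A/I_B = 10^(Δβ/10) = 12.59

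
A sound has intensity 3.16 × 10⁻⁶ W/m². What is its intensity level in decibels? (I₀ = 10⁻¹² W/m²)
β = 10·log₁₀(I/I₀) = 65 dB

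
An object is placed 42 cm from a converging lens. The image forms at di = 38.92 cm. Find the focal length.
1/f = 1/do + 1/di → f = 20.2 cm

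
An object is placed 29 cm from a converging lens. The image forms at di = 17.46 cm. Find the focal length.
1/f = 1/do + 1/di → f = 10.9 cm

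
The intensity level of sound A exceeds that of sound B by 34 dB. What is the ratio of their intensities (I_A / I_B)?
I_A/I_B = 10^(Δβ/10) = 2512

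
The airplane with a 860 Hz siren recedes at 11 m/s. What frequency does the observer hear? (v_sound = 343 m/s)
f_obs = f·v/(v + v_s) = 833.3 Hz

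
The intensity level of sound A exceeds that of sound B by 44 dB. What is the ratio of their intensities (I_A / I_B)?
I_A/I_B = 10^(Δβ/10) = 25120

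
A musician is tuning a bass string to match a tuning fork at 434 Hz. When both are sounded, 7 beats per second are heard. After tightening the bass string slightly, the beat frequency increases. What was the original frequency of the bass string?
441 Hz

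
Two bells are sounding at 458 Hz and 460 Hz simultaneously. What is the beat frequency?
2 Hz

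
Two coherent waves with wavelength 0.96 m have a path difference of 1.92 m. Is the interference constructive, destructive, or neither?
constructive — path difference = 2λ, a whole number of wavelengths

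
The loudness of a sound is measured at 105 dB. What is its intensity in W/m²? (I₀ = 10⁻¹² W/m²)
I = I₀·10^(β/10) = 3.16 × 10⁻² W/m²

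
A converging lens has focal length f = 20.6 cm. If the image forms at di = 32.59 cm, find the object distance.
1/do = 1/f − 1/di → do = 55.99 cm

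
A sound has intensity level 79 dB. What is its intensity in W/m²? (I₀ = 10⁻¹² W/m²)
I = I₀·10^(β/10) = 7.94 × 10⁻⁵ W/m²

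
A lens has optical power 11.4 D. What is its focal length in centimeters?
f = 1/P = 8.772 cm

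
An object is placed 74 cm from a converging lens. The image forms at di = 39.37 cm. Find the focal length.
1/f = 1/do + 1/di → f = 25.7 cm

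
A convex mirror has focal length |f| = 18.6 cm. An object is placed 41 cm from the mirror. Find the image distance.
f = −18.6 cm (convex); 1/di = 1/f − 1/do → di = -12.8 cm (virtual image, behind mirror)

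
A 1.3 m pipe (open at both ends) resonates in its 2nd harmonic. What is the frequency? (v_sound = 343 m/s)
fₙ = nv/(2L) = 263.8 Hz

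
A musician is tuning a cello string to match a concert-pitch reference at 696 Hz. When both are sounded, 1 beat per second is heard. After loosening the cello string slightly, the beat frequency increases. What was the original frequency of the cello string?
695 Hz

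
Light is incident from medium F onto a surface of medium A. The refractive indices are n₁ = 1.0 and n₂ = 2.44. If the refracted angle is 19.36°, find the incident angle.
sin θ₁ = (n₂/n₁)·sin θ₂ → θ₁ = 53.99°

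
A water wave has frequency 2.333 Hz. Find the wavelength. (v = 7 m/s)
λ = v/f = 3 m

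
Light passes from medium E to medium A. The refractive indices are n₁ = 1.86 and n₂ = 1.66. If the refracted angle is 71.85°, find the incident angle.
sin θ₁ = (n₂/n₁)·sin θ₂ → θ₁ = 58°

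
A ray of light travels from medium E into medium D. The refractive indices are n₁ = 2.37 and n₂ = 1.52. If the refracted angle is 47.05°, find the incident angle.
sin θ₁ = (n₂/n₁)·sin θ₂ → θ₁ = 28°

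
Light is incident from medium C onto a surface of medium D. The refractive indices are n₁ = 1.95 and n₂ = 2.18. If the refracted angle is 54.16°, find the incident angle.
sin θ₁ = (n₂/n₁)·sin θ₂ → θ₁ = 65°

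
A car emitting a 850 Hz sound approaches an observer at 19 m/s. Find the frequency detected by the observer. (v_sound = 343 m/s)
f_obs = f·v/(v − v_s) = 899.8 Hz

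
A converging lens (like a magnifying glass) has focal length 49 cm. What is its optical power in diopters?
P = 1/f = 2.041 D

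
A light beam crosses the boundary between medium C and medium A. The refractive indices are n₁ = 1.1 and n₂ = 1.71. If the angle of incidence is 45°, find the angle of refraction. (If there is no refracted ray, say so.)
sin θ₂ = (n₁/n₂)·sin θ₁ = 0.4549 → θ₂ = 27.06°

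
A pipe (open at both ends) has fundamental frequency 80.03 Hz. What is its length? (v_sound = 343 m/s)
L = v/(2f₁) = 2.143 m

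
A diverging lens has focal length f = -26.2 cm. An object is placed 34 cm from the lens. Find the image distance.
1/di = 1/f − 1/do → di = -14.8 cm (virtual image)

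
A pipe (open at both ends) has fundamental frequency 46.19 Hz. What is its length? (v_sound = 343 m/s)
L = v/(2f₁) = 3.713 m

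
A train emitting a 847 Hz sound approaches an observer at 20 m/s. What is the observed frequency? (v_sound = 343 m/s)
f_obs = f·v/(v − v_s) = 899.4 Hz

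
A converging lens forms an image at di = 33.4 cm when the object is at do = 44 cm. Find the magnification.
M = −di/do = -0.7591 (inverted image)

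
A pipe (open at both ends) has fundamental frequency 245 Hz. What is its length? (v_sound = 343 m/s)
L = v/(2f₁) = 0.7 m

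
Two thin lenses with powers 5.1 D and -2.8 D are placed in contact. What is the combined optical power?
P_total = P₁ + P₂ = 2.3 D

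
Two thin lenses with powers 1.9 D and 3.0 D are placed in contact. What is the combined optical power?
P_total = P₁ + P₂ = 4.9 D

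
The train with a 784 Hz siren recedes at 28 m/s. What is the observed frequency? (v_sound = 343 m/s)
f_obs = f·v/(v + v_s) = 724.8 Hz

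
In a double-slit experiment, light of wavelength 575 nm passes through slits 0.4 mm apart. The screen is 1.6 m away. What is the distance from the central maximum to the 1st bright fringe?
y = mλL/d = 2.3 mm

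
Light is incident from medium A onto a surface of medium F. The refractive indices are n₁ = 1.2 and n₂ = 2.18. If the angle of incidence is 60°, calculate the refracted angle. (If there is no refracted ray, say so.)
sin θ₂ = (n₁/n₂)·sin θ₁ = 0.4767 → θ₂ = 28.47°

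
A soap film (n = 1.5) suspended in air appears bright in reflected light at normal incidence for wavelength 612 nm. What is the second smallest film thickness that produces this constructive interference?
2nt = (m − ½)λ with m = 2 → t = (m − ½)λ/(2n) = 306 nm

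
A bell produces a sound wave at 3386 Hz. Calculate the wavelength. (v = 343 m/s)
λ = v/f = 0.1013 m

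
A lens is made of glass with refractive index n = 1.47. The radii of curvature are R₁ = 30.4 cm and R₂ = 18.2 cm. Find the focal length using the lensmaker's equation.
1/f = (n − 1)(1/R₁ − 1/R₂) → f = -96.49 cm (diverging lens)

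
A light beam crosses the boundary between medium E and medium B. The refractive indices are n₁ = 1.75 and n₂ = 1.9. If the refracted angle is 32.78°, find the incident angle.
sin θ₁ = (n₂/n₁)·sin θ₂ → θ₁ = 36°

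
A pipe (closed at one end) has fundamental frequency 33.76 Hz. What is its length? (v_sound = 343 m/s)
L = v/(4f₁) = 2.54 m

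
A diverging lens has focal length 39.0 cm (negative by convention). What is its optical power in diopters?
P = 1/f = -2.564 D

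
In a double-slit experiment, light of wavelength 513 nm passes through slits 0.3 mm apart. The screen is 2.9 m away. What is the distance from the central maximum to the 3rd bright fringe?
y = mλL/d = 14.88 mm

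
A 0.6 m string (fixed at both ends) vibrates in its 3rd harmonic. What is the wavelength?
λₙ = 2L/n = 0.4 m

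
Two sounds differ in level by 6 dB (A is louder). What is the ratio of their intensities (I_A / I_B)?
I_A/I_B = 10^(Δβ/10) = 3.981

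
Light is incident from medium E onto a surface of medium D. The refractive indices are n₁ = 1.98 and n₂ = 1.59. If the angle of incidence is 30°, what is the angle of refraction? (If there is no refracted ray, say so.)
sin θ₂ = (n₁/n₂)·sin θ₁ = 0.6226 → θ₂ = 38.51°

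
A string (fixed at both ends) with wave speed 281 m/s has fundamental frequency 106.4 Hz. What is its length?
L = v/(2f₁) = 1.32 m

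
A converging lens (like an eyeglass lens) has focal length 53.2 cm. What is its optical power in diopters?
P = 1/f = 1.88 D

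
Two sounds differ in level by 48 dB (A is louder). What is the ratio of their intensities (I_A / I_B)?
I_A/I_B = 10^(Δβ/10) = 63100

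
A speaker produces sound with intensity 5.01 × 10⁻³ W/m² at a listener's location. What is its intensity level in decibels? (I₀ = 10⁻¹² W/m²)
β = 10·log₁₀(I/I₀) = 97 dB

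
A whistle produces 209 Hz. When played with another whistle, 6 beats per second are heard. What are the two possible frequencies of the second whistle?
f₂ = 209 ± 6 Hz → 215 Hz or 203 Hz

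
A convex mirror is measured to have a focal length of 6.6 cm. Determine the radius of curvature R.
R = 2|f| = 13.2 cm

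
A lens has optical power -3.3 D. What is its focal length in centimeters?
f = 1/P = -30.3 cm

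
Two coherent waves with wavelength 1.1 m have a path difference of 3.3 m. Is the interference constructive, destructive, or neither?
constructive — path difference = 3λ, a whole number of wavelengths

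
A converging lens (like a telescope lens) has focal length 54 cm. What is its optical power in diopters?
P = 1/f = 1.852 D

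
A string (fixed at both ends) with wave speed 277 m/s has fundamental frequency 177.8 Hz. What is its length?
L = v/(2f₁) = 0.779 m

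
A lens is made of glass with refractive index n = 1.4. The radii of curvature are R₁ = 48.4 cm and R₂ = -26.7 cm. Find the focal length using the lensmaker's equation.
1/f = (n − 1)(1/R₁ − 1/R₂) → f = 43.02 cm (converging lens)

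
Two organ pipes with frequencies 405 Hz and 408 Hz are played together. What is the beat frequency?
3 Hz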